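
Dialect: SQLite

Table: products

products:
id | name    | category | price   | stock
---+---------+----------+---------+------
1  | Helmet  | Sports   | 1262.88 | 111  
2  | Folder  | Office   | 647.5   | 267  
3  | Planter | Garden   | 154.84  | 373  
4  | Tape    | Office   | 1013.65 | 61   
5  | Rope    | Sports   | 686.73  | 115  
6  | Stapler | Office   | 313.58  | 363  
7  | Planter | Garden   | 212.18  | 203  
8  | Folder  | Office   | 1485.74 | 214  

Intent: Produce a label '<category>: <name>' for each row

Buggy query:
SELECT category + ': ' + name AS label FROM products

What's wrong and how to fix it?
Bug: '+' is numeric addition; on text columns SQLite converts them to 0 instead of concatenating

Fix: Use the || operator for string concatenation

Corrected query:
SELECT category || ': ' || name AS label FROM products

Result:
label          
---------------
Sports: Helmet 
Office: Folder 
Garden: Planter
Office: Tape   
Sports: Rope   
Office: Stapler
Garden: Planter
Office: Folder 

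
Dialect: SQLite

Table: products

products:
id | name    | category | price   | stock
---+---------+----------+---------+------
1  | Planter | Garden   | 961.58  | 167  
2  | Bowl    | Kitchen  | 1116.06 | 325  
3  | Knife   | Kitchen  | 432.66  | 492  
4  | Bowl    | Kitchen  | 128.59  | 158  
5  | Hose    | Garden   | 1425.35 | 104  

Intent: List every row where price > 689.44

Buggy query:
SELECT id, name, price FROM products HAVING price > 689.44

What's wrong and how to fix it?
Bug: This is a non-aggregate query (no GROUP BY, no aggregates), so in SQLite the HAVING clause is invalid here; a row-level condition belongs in WHERE

Fix: Replace HAVING with WHERE since the condition applies to individual rows

Corrected query:
SELECT id, name, price FROM products WHERE price > 689.44

Result:
id | name    | price  
---+---------+--------
1  | Planter | 961.58 
2  | Bowl    | 1116.06
5  | Hose    | 1425.35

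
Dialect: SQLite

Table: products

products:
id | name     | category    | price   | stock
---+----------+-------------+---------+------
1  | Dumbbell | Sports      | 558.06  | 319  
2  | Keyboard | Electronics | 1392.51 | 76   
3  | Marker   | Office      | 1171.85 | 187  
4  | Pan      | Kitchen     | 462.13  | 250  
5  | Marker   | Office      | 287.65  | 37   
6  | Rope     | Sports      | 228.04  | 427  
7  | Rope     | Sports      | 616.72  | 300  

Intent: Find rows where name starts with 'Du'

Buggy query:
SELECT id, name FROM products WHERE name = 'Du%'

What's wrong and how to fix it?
Bug: Wildcards only work with LIKE; '=' treats '%' as a literal character

Fix: Replace '=' with LIKE so 'Du%' is treated as a pattern

Corrected query:
SELECT id, name FROM products WHERE name LIKE 'Du%'

Result:
id | name    
---+---------
1  | Dumbbell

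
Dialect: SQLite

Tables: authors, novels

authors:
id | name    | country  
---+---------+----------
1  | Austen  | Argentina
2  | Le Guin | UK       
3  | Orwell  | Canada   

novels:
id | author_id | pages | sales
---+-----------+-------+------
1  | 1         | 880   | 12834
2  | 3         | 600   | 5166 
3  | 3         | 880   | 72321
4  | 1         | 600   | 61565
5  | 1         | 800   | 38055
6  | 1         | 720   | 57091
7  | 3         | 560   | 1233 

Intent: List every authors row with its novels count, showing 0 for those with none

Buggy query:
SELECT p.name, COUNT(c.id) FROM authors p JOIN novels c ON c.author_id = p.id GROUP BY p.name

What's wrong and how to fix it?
Bug: INNER JOIN drops authors rows that have no matching novels rows

Fix: Use LEFT JOIN so parents without children still appear (COUNT(c.id) gives 0)

Corrected query:
SELECT p.name, COUNT(c.id) FROM authors p LEFT JOIN novels c ON c.author_id = p.id GROUP BY p.name

Result:
name    | COUNT(c.id)
--------+------------
Austen  | 4          
Le Guin | 0          
Orwell  | 3          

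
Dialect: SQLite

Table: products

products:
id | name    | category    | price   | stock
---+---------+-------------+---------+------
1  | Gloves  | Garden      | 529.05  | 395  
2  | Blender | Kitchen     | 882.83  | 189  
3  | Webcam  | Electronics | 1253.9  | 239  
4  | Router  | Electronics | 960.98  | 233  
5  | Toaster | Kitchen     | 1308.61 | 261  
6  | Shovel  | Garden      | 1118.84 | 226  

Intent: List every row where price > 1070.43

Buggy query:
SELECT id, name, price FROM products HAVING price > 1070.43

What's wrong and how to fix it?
Bug: This is a non-aggregate query (no GROUP BY, no aggregates), so in SQLite the HAVING clause is invalid here; a row-level condition belongs in WHERE

Fix: Replace HAVING with WHERE since the condition applies to individual rows

Corrected query:
SELECT id, name, price FROM products WHERE price > 1070.43

Result:
id | name    | price  
---+---------+--------
3  | Webcam  | 1253.9 
5  | Toaster | 1308.61
6  | Shovel  | 1118.84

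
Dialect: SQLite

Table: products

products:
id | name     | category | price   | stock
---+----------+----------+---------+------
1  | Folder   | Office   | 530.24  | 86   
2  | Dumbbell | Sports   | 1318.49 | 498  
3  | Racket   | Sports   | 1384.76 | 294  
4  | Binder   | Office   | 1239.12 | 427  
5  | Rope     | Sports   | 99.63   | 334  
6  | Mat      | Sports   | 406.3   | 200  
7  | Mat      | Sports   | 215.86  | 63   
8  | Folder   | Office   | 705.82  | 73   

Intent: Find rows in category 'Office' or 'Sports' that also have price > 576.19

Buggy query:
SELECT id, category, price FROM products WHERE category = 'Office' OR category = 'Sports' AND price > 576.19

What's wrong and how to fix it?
Bug: Without parentheses, AND is evaluated before OR, so the price filter only applies to the 'Sports' branch

Fix: Group the OR with parentheses (or use IN), then AND the threshold

Corrected query:
SELECT id, category, price FROM products WHERE (category = 'Office' OR category = 'Sports') AND price > 576.19

Result:
id | category | price  
---+----------+--------
2  | Sports   | 1318.49
3  | Sports   | 1384.76
4  | Office   | 1239.12
8  | Office   | 705.82 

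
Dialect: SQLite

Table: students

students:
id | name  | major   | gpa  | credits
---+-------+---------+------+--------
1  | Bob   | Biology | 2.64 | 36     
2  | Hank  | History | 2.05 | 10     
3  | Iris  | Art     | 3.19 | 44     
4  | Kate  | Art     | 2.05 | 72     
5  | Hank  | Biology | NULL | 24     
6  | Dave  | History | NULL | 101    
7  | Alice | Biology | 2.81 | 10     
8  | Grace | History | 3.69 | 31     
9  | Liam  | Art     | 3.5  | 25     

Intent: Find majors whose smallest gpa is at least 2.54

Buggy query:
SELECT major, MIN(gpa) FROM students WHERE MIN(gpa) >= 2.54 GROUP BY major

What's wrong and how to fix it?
Bug: Aggregates like MIN are computed per group after WHERE runs

Fix: Use HAVING for the per-group MIN condition

Corrected query:
SELECT major, MIN(gpa) FROM students GROUP BY major HAVING MIN(gpa) >= 2.54

Result:
major   | MIN(gpa)
--------+---------
Biology | 2.64    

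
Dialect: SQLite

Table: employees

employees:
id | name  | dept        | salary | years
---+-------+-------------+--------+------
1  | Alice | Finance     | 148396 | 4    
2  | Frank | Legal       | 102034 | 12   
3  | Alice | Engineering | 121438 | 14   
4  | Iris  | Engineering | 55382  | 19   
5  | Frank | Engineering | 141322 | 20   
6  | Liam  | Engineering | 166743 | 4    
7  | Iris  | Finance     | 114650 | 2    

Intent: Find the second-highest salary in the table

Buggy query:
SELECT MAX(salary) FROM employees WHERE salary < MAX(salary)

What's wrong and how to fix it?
Bug: MAX(salary) on the right of the comparison is an aggregate-in-WHERE error

Fix: Put the inner MAX in a scalar subquery

Corrected query:
SELECT MAX(salary) FROM employees WHERE salary < (SELECT MAX(salary) FROM employees)

Result:
MAX(salary)
-----------
148396     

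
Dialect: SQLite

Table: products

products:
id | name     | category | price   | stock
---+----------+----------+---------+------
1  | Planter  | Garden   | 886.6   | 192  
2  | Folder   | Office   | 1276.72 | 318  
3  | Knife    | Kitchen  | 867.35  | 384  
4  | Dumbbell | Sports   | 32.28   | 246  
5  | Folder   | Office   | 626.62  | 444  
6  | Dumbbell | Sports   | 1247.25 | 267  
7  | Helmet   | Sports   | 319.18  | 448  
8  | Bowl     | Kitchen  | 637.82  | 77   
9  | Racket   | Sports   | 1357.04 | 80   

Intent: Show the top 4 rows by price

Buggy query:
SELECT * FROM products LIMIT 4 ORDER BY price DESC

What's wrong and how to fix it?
Bug: LIMIT must come after ORDER BY

Fix: Swap the clauses: ORDER BY first, then LIMIT

Corrected query:
SELECT * FROM products ORDER BY price DESC LIMIT 4

Result:
id | name     | category | price   | stock
---+----------+----------+---------+------
9  | Racket   | Sports   | 1357.04 | 80   
2  | Folder   | Office   | 1276.72 | 318  
6  | Dumbbell | Sports   | 1247.25 | 267  
1  | Planter  | Garden   | 886.6   | 192  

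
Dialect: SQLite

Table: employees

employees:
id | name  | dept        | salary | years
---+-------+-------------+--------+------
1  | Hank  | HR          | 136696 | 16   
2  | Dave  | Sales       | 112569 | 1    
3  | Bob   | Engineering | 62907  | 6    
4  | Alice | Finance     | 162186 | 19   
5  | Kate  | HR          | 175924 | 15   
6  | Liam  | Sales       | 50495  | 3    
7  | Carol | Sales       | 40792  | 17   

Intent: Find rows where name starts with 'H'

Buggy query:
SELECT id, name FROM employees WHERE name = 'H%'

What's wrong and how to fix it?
Bug: Wildcards only work with LIKE; '=' treats '%' as a literal character

Fix: Replace '=' with LIKE so 'H%' is treated as a pattern

Corrected query:
SELECT id, name FROM employees WHERE name LIKE 'H%'

Result:
id | name
---+-----
1  | Hank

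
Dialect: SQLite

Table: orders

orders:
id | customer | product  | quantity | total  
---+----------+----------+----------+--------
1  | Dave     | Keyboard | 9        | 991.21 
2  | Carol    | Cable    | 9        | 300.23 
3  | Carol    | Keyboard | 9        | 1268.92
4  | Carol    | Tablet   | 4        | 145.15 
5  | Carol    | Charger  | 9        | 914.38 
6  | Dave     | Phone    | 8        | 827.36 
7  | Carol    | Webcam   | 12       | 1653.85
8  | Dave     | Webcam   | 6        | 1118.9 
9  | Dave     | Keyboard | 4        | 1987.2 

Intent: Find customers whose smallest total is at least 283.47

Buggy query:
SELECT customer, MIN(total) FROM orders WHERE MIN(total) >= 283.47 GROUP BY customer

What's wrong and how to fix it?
Bug: Aggregates like MIN are computed per group after WHERE runs

Fix: Use HAVING for the per-group MIN condition

Corrected query:
SELECT customer, MIN(total) FROM orders GROUP BY customer HAVING MIN(total) >= 283.47

Result:
customer | MIN(total)
---------+-----------
Dave     | 827.36    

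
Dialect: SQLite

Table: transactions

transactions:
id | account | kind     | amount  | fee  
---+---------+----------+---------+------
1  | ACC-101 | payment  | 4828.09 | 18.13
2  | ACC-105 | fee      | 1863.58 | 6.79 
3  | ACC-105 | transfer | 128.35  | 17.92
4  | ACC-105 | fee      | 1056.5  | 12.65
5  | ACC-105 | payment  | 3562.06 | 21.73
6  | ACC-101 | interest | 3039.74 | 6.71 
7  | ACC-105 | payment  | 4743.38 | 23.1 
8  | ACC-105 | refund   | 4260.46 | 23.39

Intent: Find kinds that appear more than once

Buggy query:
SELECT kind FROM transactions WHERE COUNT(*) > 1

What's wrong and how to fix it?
Bug: COUNT(*) is an aggregate and cannot be used in WHERE

Fix: GROUP BY kind, then filter groups with HAVING COUNT(*) > 1

Corrected query:
SELECT kind FROM transactions GROUP BY kind HAVING COUNT(*) > 1

Result:
kind   
-------
fee    
payment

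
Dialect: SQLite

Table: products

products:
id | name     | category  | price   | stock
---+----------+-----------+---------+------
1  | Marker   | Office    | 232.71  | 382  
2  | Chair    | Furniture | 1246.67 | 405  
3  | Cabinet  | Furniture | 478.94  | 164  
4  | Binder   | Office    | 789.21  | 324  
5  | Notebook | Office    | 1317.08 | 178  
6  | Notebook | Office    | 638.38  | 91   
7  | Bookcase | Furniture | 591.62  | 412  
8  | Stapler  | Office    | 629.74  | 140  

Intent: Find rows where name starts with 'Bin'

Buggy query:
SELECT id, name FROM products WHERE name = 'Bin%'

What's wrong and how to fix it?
Bug: Wildcards only work with LIKE; '=' treats '%' as a literal character

Fix: Replace '=' with LIKE so 'Bin%' is treated as a pattern

Corrected query:
SELECT id, name FROM products WHERE name LIKE 'Bin%'

Result:
id | name  
---+-------
4  | Binder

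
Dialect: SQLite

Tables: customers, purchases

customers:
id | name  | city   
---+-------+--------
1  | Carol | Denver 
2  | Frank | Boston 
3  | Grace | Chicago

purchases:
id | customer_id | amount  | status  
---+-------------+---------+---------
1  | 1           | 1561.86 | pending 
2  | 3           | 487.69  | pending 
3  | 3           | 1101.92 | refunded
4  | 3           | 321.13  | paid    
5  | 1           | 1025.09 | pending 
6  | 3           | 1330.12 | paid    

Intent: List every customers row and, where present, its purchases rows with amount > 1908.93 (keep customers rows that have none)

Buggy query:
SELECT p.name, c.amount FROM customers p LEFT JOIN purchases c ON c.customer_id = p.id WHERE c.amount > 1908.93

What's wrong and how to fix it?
Bug: A WHERE condition on the right-hand table after LEFT JOIN drops unmatched parents

Fix: Move the right-table condition into the ON clause so unmatched parents are kept

Corrected query:
SELECT p.name, c.amount FROM customers p LEFT JOIN purchases c ON c.customer_id = p.id AND c.amount > 1908.93

Result:
name  | amount
------+-------
Carol | NULL  
Frank | NULL  
Grace | NULL  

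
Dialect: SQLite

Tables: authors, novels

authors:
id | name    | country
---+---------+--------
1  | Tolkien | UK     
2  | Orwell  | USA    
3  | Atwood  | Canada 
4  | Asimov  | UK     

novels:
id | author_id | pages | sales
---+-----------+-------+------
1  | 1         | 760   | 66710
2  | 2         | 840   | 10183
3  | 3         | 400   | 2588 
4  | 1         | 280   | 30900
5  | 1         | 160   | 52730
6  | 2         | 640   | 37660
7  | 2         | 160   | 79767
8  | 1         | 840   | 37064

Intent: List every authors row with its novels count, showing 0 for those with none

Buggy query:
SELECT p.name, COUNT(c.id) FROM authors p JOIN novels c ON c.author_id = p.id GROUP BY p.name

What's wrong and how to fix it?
Bug: INNER JOIN drops authors rows that have no matching novels rows

Fix: Use LEFT JOIN so parents without children still appear (COUNT(c.id) gives 0)

Corrected query:
SELECT p.name, COUNT(c.id) FROM authors p LEFT JOIN novels c ON c.author_id = p.id GROUP BY p.name

Result:
name    | COUNT(c.id)
--------+------------
Asimov  | 0          
Atwood  | 1          
Orwell  | 3          
Tolkien | 4          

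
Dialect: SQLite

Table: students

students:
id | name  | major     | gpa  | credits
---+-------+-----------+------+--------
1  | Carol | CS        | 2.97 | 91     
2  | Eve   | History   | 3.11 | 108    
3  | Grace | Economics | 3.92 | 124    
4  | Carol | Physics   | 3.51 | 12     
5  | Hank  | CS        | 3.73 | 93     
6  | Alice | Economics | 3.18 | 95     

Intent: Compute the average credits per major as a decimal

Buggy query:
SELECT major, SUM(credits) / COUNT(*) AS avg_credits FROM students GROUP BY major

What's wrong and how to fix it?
Bug: Both operands are integers, so '/' performs integer division and truncates

Fix: Cast one side to REAL so the division keeps the fractional part

Corrected query:
SELECT major, SUM(credits) * 1.0 / COUNT(*) AS avg_credits FROM students GROUP BY major

Result:
major     | avg_credits
----------+------------
CS        | 92         
Economics | 109.5      
History   | 108        
Physics   | 12         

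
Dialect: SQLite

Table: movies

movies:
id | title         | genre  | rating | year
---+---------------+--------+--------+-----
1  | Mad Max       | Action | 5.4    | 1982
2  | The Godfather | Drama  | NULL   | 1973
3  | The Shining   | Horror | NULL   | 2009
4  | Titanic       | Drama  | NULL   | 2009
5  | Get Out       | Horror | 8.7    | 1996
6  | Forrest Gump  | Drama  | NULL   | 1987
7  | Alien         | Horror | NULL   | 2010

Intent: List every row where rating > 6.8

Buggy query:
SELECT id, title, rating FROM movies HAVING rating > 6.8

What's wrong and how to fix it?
Bug: This is a non-aggregate query (no GROUP BY, no aggregates), so in SQLite the HAVING clause is invalid here; a row-level condition belongs in WHERE

Fix: Use WHERE for row-level filtering

Corrected query:
SELECT id, title, rating FROM movies WHERE rating > 6.8

Result:
id | title   | rating
---+---------+-------
5  | Get Out | 8.7   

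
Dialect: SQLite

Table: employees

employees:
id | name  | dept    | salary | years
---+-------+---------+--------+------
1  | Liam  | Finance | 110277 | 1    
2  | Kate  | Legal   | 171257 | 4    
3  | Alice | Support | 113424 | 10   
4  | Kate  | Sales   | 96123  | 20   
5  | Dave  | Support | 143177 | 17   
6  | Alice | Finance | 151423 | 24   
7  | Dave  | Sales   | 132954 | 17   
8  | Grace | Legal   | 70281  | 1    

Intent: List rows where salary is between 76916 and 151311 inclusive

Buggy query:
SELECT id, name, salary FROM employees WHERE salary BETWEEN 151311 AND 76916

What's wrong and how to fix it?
Bug: The bounds are reversed; BETWEEN a AND b requires a <= b to match anything

Fix: Write BETWEEN 76916 AND 151311

Corrected query:
SELECT id, name, salary FROM employees WHERE salary BETWEEN 76916 AND 151311

Result:
id | name  | salary
---+-------+-------
1  | Liam  | 110277
3  | Alice | 113424
4  | Kate  | 96123 
5  | Dave  | 143177
7  | Dave  | 132954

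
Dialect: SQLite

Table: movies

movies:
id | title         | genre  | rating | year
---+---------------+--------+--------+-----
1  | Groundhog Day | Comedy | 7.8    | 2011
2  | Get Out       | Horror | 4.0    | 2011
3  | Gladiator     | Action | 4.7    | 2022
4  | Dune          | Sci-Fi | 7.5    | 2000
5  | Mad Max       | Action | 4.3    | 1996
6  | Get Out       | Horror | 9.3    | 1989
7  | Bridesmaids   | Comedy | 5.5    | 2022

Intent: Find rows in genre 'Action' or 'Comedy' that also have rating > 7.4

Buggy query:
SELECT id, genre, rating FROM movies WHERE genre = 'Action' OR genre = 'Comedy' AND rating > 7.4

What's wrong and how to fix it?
Bug: AND binds tighter than OR, so this parses as genre = 'Action' OR (genre = 'Comedy' AND rating > 7.4)

Fix: Add parentheses around the OR so the AND applies to both alternatives

Corrected query:
SELECT id, genre, rating FROM movies WHERE (genre = 'Action' OR genre = 'Comedy') AND rating > 7.4

Result:
id | genre  | rating
---+--------+-------
1  | Comedy | 7.8   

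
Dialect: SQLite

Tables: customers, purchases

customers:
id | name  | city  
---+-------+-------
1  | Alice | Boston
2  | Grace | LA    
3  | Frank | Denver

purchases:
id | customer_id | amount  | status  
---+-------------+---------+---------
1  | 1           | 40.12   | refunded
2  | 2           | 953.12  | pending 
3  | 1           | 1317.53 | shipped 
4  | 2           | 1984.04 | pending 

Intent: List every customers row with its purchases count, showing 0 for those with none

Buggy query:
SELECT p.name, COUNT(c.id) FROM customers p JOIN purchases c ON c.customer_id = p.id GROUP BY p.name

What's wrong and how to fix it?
Bug: An inner join excludes parents with zero children

Fix: Switch to LEFT JOIN to retain unmatched parent rows

Corrected query:
SELECT p.name, COUNT(c.id) FROM customers p LEFT JOIN purchases c ON c.customer_id = p.id GROUP BY p.name

Result:
name  | COUNT(c.id)
------+------------
Alice | 2          
Frank | 0          
Grace | 2          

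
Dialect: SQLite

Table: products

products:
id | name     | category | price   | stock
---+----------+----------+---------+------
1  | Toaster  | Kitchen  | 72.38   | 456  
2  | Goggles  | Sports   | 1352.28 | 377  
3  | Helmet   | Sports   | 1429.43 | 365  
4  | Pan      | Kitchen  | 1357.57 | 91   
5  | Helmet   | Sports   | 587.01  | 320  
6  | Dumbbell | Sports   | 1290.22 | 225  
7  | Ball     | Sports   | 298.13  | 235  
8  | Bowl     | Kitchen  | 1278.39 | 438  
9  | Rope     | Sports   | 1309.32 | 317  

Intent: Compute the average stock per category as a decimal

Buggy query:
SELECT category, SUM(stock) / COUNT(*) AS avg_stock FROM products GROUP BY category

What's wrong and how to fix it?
Bug: SUM(stock) and COUNT(*) are both integers; the division truncates the fractional part

Fix: Cast one side to REAL so the division keeps the fractional part

Corrected query:
SELECT category, SUM(stock) * 1.0 / COUNT(*) AS avg_stock FROM products GROUP BY category

Result:
category | avg_stock 
---------+-----------
Kitchen  | 328.333333
Sports   | 306.5     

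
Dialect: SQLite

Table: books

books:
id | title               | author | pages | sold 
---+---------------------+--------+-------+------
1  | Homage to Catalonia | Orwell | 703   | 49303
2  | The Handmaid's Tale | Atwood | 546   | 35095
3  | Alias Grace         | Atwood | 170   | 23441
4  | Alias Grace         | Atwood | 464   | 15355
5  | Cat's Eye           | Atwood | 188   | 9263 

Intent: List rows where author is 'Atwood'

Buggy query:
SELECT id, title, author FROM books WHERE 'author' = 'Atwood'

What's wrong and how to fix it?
Bug: Single quotes denote string literals in SQL; the column name is being compared as a constant string

Fix: Remove the quotes around the column name (or use double quotes for an identifier)

Corrected query:
SELECT id, title, author FROM books WHERE author = 'Atwood'

Result:
id | title               | author
---+---------------------+-------
2  | The Handmaid's Tale | Atwood
3  | Alias Grace         | Atwood
4  | Alias Grace         | Atwood
5  | Cat's Eye           | Atwood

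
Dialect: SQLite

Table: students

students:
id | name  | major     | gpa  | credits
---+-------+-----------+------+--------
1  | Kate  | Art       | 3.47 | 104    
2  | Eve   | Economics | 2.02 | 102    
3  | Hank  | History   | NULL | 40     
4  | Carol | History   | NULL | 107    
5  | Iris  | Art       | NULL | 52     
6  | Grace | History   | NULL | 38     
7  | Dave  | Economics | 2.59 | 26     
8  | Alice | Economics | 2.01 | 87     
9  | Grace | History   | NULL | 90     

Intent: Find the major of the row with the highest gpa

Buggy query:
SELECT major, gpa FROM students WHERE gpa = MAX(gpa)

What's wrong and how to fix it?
Bug: WHERE is evaluated per row; an aggregate over the whole table isn't defined there

Fix: Use a subquery: WHERE gpa = (SELECT MAX(gpa) FROM students)

Corrected query:
SELECT major, gpa FROM students WHERE gpa = (SELECT MAX(gpa) FROM students)

Result:
major | gpa 
------+-----
Art   | 3.47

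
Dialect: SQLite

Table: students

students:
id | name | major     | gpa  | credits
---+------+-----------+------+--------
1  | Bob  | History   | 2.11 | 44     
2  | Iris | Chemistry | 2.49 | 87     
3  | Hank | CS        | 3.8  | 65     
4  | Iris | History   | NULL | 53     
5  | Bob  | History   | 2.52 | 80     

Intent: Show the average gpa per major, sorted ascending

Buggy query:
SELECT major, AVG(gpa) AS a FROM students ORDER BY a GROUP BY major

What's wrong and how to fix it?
Bug: GROUP BY must precede ORDER BY

Fix: Reorder: SELECT … FROM … GROUP BY … ORDER BY …

Corrected query:
SELECT major, AVG(gpa) AS a FROM students GROUP BY major ORDER BY a

Result:
major     | a    
----------+------
History   | 2.315
Chemistry | 2.49 
CS        | 3.8  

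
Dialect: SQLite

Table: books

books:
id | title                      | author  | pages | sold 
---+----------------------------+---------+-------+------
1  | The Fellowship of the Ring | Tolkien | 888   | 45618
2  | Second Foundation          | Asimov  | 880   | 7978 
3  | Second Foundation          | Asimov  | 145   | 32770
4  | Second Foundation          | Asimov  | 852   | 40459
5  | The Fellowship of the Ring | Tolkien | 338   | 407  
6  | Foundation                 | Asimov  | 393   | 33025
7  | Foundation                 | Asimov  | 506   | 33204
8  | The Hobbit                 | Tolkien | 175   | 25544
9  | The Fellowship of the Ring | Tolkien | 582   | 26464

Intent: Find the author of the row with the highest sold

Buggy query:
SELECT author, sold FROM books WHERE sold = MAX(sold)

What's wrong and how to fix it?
Bug: MAX(sold) is an aggregate and cannot be used directly in WHERE

Fix: Wrap MAX in a scalar subquery so WHERE compares against a single value

Corrected query:
SELECT author, sold FROM books WHERE sold = (SELECT MAX(sold) FROM books)

Result:
author  | sold 
--------+------
Tolkien | 45618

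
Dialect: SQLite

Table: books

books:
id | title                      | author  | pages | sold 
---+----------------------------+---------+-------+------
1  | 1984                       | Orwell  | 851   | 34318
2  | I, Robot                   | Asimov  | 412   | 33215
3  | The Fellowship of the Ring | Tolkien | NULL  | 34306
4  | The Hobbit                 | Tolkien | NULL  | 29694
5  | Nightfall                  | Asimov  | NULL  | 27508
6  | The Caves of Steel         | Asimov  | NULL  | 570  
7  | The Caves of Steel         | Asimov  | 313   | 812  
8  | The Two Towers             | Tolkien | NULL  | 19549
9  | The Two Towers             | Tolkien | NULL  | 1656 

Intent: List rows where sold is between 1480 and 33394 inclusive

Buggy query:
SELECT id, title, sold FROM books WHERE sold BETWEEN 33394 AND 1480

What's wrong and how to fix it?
Bug: BETWEEN expects the lower bound first; with 33394 AND 1480 the range is empty

Fix: Write BETWEEN 1480 AND 33394

Corrected query:
SELECT id, title, sold FROM books WHERE sold BETWEEN 1480 AND 33394

Result:
id | title          | sold 
---+----------------+------
2  | I, Robot       | 33215
4  | The Hobbit     | 29694
5  | Nightfall      | 27508
8  | The Two Towers | 19549
9  | The Two Towers | 1656 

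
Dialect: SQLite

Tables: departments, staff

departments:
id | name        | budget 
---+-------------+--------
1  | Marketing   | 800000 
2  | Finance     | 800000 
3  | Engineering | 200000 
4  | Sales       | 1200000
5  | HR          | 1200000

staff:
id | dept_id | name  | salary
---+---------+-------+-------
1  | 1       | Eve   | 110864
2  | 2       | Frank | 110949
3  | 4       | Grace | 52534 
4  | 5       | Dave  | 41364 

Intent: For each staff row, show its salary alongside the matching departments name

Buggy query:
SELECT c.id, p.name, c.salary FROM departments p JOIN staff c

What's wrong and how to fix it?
Bug: JOIN with no ON clause produces a cartesian product; every staff row pairs with every departments row

Fix: Add ON c.dept_id = p.id to the JOIN

Corrected query:
SELECT c.id, p.name, c.salary FROM departments p JOIN staff c ON c.dept_id = p.id

Result:
id | name      | salary
---+-----------+-------
1  | Marketing | 110864
2  | Finance   | 110949
3  | Sales     | 52534 
4  | HR        | 41364 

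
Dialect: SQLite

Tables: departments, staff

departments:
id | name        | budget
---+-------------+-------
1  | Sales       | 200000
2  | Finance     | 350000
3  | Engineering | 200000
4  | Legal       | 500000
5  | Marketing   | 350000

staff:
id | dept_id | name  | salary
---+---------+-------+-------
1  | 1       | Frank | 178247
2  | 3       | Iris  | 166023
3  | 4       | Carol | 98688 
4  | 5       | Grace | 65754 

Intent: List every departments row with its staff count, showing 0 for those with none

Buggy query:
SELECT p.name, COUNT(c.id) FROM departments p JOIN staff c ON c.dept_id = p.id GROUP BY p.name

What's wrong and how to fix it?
Bug: An inner join excludes parents with zero children

Fix: Use LEFT JOIN so parents without children still appear (COUNT(c.id) gives 0)

Corrected query:
SELECT p.name, COUNT(c.id) FROM departments p LEFT JOIN staff c ON c.dept_id = p.id GROUP BY p.name

Result:
name        | COUNT(c.id)
------------+------------
Engineering | 1          
Finance     | 0          
Legal       | 1          
Marketing   | 1          
Sales       | 1          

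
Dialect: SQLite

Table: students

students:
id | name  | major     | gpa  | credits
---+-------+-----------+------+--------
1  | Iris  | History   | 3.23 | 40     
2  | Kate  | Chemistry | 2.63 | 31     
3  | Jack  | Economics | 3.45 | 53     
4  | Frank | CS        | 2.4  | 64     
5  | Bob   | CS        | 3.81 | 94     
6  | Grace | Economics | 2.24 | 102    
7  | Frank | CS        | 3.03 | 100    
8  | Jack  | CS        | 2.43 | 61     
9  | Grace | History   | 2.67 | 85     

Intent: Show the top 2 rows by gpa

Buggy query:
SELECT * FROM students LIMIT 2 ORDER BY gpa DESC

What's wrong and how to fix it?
Bug: LIMIT must come after ORDER BY

Fix: Swap the clauses: ORDER BY first, then LIMIT

Corrected query:
SELECT * FROM students ORDER BY gpa DESC LIMIT 2

Result:
id | name | major     | gpa  | credits
---+------+-----------+------+--------
5  | Bob  | CS        | 3.81 | 94     
3  | Jack | Economics | 3.45 | 53     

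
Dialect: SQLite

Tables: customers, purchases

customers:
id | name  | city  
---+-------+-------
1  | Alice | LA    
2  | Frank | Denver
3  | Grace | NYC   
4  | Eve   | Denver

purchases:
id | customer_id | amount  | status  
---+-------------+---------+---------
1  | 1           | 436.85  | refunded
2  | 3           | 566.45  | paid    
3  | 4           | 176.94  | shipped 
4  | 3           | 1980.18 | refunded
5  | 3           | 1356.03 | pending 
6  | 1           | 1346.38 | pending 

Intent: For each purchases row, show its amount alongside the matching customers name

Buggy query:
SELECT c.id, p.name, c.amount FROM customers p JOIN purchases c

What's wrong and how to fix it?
Bug: Missing join condition: each purchases row is matched to all customers rows instead of just its own

Fix: Specify the join condition linking the foreign key to the parent id

Corrected query:
SELECT c.id, p.name, c.amount FROM customers p JOIN purchases c ON c.customer_id = p.id

Result:
id | name  | amount 
---+-------+--------
1  | Alice | 436.85 
2  | Grace | 566.45 
3  | Eve   | 176.94 
4  | Grace | 1980.18
5  | Grace | 1356.03
6  | Alice | 1346.38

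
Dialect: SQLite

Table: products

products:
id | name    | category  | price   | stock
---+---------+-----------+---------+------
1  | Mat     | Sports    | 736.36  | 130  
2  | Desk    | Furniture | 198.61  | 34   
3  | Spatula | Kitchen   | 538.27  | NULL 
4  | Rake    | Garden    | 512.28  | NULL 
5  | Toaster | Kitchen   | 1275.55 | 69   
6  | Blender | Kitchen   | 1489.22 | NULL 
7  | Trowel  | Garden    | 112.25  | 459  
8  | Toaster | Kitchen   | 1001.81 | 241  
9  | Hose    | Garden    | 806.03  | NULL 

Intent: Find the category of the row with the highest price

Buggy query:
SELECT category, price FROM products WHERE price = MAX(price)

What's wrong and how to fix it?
Bug: MAX(price) is an aggregate and cannot be used directly in WHERE

Fix: Wrap MAX in a scalar subquery so WHERE compares against a single value

Corrected query:
SELECT category, price FROM products WHERE price = (SELECT MAX(price) FROM products)

Result:
category | price  
---------+--------
Kitchen  | 1489.22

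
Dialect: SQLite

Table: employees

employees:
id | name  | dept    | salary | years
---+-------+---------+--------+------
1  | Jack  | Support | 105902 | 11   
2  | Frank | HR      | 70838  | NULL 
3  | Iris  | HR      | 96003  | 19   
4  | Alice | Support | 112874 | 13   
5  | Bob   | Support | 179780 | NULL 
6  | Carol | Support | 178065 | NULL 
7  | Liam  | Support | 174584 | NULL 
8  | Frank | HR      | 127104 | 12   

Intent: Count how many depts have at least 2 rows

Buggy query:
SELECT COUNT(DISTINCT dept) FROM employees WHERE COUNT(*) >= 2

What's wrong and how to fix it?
Bug: COUNT(*) cannot appear in WHERE; the per-group count doesn't exist yet

Fix: Use a subquery that GROUPs and filters with HAVING, then count its rows

Corrected query:
SELECT COUNT(*) FROM (SELECT dept FROM employees GROUP BY dept HAVING COUNT(*) >= 2)

Result:
COUNT(*)
--------
2       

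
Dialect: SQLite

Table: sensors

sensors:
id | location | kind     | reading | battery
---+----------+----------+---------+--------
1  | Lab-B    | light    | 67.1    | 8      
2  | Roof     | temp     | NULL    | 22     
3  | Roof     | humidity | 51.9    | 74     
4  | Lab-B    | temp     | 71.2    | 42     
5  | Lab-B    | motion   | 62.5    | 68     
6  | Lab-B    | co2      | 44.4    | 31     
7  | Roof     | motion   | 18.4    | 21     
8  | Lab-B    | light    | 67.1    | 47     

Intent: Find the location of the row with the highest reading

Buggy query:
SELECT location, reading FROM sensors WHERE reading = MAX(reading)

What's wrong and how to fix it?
Bug: MAX(reading) is an aggregate and cannot be used directly in WHERE

Fix: Use a subquery: WHERE reading = (SELECT MAX(reading) FROM sensors)

Corrected query:
SELECT location, reading FROM sensors WHERE reading = (SELECT MAX(reading) FROM sensors)

Result:
location | reading
---------+--------
Lab-B    | 71.2   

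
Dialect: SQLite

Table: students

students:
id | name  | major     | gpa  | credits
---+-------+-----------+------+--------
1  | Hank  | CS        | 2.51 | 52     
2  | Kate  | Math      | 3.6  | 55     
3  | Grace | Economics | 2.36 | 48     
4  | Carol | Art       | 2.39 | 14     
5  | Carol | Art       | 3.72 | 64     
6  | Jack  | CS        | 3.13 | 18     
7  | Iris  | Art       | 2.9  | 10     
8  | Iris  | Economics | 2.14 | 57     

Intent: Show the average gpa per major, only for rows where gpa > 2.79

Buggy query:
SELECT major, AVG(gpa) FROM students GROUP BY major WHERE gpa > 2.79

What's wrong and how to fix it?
Bug: WHERE cannot follow GROUP BY

Fix: Move the WHERE clause before GROUP BY

Corrected query:
SELECT major, AVG(gpa) FROM students WHERE gpa > 2.79 GROUP BY major

Result:
major | AVG(gpa)
------+---------
Art   | 3.31    
CS    | 3.13    
Math  | 3.6     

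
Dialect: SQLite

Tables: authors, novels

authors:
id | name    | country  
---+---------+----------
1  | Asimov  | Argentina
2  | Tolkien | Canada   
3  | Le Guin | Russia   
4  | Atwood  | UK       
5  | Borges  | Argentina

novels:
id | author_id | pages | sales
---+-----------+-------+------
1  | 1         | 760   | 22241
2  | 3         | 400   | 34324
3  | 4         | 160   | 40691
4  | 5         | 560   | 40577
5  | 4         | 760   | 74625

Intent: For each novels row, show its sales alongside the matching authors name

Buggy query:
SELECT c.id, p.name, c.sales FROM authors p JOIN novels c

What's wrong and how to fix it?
Bug: Missing join condition: each novels row is matched to all authors rows instead of just its own

Fix: Add ON c.author_id = p.id to the JOIN

Corrected query:
SELECT c.id, p.name, c.sales FROM authors p JOIN novels c ON c.author_id = p.id

Result:
id | name    | sales
---+---------+------
1  | Asimov  | 22241
2  | Le Guin | 34324
3  | Atwood  | 40691
4  | Borges  | 40577
5  | Atwood  | 74625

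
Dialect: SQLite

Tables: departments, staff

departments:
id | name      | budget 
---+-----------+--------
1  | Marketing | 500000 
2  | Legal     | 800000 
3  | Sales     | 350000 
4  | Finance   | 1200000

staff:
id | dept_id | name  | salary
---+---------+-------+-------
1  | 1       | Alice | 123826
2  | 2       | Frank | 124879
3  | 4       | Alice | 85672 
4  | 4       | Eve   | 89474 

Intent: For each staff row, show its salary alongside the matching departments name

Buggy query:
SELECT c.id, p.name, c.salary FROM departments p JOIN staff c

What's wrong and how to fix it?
Bug: JOIN with no ON clause produces a cartesian product; every staff row pairs with every departments row

Fix: Add ON c.dept_id = p.id to the JOIN

Corrected query:
SELECT c.id, p.name, c.salary FROM departments p JOIN staff c ON c.dept_id = p.id

Result:
id | name      | salary
---+-----------+-------
1  | Marketing | 123826
2  | Legal     | 124879
3  | Finance   | 85672 
4  | Finance   | 89474 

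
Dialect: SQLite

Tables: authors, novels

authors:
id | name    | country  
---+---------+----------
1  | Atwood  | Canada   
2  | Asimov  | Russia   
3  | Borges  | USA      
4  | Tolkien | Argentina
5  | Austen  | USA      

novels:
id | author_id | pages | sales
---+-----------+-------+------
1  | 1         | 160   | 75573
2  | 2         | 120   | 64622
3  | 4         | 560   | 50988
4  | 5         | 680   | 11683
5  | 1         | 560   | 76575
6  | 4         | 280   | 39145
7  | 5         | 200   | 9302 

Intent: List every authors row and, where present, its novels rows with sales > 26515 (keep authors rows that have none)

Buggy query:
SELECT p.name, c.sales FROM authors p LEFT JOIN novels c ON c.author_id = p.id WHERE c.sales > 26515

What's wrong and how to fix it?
Bug: A WHERE condition on the right-hand table after LEFT JOIN drops unmatched parents

Fix: Put 'c.sales > 26515' in the JOIN's ON clause instead of WHERE

Corrected query:
SELECT p.name, c.sales FROM authors p LEFT JOIN novels c ON c.author_id = p.id AND c.sales > 26515

Result:
name    | sales
--------+------
Atwood  | 75573
Atwood  | 76575
Asimov  | 64622
Borges  | NULL 
Tolkien | 39145
Tolkien | 50988
Austen  | NULL 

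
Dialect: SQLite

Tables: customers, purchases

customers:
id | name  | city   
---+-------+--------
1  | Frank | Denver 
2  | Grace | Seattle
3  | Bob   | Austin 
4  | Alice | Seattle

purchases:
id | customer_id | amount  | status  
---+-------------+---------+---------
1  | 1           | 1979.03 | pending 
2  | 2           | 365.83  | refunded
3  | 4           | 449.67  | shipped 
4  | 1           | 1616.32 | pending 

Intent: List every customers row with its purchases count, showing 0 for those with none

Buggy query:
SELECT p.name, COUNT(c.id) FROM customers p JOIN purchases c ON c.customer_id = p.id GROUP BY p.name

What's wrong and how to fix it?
Bug: An inner join excludes parents with zero children

Fix: Switch to LEFT JOIN to retain unmatched parent rows

Corrected query:
SELECT p.name, COUNT(c.id) FROM customers p LEFT JOIN purchases c ON c.customer_id = p.id GROUP BY p.name

Result:
name  | COUNT(c.id)
------+------------
Alice | 1          
Bob   | 0          
Frank | 2          
Grace | 1          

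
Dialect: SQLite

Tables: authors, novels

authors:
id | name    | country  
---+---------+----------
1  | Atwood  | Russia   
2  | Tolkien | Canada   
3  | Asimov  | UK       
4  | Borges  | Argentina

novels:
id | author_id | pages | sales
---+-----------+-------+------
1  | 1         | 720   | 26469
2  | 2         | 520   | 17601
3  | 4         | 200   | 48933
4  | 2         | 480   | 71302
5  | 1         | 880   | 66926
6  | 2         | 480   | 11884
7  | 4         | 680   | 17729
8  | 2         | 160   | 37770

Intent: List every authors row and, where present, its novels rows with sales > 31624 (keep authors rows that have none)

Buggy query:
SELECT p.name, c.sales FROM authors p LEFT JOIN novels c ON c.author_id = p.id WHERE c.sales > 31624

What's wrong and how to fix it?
Bug: A WHERE condition on the right-hand table after LEFT JOIN drops unmatched parents

Fix: Move the right-table condition into the ON clause so unmatched parents are kept

Corrected query:
SELECT p.name, c.sales FROM authors p LEFT JOIN novels c ON c.author_id = p.id AND c.sales > 31624

Result:
name    | sales
--------+------
Atwood  | 66926
Tolkien | 37770
Tolkien | 71302
Asimov  | NULL 
Borges  | 48933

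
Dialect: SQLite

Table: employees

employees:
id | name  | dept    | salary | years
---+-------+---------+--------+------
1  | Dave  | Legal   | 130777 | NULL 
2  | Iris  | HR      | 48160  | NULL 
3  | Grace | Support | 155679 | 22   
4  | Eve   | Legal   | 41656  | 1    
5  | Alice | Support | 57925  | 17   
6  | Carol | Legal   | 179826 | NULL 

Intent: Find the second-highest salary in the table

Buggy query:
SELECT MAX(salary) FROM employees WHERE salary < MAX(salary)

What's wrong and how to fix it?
Bug: MAX(salary) on the right of the comparison is an aggregate-in-WHERE error

Fix: Put the inner MAX in a scalar subquery

Corrected query:
SELECT MAX(salary) FROM employees WHERE salary < (SELECT MAX(salary) FROM employees)

Result:
MAX(salary)
-----------
155679     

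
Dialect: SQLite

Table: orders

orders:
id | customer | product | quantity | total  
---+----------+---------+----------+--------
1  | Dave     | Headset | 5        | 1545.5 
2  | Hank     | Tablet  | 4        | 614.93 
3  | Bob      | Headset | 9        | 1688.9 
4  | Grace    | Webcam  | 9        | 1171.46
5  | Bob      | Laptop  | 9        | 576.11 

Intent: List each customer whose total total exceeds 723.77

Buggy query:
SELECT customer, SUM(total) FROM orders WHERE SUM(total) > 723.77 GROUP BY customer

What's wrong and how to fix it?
Bug: WHERE runs before GROUP BY, so aggregates aren't available there

Fix: Use HAVING (which filters groups after aggregation) instead of WHERE

Corrected query:
SELECT customer, SUM(total) FROM orders GROUP BY customer HAVING SUM(total) > 723.77

Result:
customer | SUM(total)
---------+-----------
Bob      | 2265.01   
Dave     | 1545.5    
Grace    | 1171.46   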